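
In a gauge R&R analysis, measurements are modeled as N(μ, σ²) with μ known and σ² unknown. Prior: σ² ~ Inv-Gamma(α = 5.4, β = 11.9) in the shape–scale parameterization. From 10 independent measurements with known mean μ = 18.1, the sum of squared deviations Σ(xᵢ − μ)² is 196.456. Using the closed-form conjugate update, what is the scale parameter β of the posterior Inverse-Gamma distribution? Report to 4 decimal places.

With known mean μ and an Inverse-Gamma(α, β) prior on σ², the Normal likelihood is conjugate: posterior is Inv-Gamma(α + n/2, β + Σ(xᵢ−μ)²/2).
Posterior: Inv-Gamma(5.4 + 10/2, 11.9 + 196.456/2) = Inv-Gamma(10.40, 110.1280).
Posterior β = 110.1280.

110.1280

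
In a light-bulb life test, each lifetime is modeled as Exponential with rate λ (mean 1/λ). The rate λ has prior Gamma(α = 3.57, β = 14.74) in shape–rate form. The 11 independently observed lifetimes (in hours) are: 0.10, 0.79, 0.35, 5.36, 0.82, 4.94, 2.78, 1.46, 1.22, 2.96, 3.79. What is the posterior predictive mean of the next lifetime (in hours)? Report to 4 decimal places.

With a Gamma(shape α, rate β) prior on the exponential rate λ, the posterior after n observations with total T = Σxᵢ is Gamma(α+n, β+T).
Sum of observations T = 24.57 hours; n = 11.
Posterior: Gamma(3.57+11, 14.74+24.57) = Gamma(14.57, 39.31).
The predictive distribution for the next observation is Lomax; its mean is β/(α−1) = 39.31/13.57 = 2.8968.

2.8968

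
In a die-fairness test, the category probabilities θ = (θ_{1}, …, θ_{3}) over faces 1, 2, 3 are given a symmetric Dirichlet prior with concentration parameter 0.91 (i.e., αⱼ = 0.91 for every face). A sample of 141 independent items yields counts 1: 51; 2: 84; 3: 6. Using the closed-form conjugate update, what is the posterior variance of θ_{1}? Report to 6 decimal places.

The Dirichlet prior is conjugate to the Multinomial likelihood: each posterior αⱼ = prior αⱼ + observed count nⱼ.
Posterior concentration: (51.91, 84.91, 6.91), total = 143.73.
Var[θ_j] = α_j(Σα−α_j)/((Σα)²(Σα+1)) = 51.91·91.82/(143.73²·144.73) = 0.001594.

0.001594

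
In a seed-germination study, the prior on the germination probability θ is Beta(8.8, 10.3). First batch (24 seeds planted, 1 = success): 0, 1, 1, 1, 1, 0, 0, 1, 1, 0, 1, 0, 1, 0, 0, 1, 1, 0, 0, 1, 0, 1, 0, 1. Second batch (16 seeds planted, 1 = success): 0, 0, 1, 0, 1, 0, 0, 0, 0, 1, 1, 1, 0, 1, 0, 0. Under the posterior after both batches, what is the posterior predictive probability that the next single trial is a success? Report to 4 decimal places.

0.4704

The Beta prior is conjugate to a Binomial/Bernoulli likelihood; the update adds successes to α and failures to β.
After batch 1: Beta(8.8+13, 10.3+11) = Beta(21.8, 21.3).
After batch 2: Beta(21.8+6, 21.3+10) = Beta(27.8, 31.3).
For a single future Bernoulli trial, P(success | data) = α/(α+β) = 0.4704.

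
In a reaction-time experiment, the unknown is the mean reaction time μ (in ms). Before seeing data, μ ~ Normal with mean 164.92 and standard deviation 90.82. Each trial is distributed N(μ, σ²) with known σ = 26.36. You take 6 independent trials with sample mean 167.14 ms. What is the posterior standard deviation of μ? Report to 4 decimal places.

For Normal data with known variance σ², a Normal(μ₀, σ₀²) prior on μ is conjugate. Posterior precision = 1/σ₀² + n/σ²; posterior mean is the precision-weighted average of μ₀ and x̄.
σ₀² = 90.82² = 8248.2724, σ² = 26.36² = 694.8496; σ² + n·σ₀² = 694.8496 + 6·8248.2724 = 50184.484.
Posterior precision = 1/σ₀² + n/σ² = 1/8248.2724 + 6/694.8496 = (σ² + n·σ₀²)/(σ₀²σ²) = 50184.484/(8248.2724·694.8496); posterior variance σₙ² = σ₀²σ²/(σ² + n·σ₀²) = 8248.2724·694.8496/50184.484 = 114.204796.
Posterior SD = √σₙ² = √(8248.2724·694.8496/50184.484) = 10.6867.

10.6867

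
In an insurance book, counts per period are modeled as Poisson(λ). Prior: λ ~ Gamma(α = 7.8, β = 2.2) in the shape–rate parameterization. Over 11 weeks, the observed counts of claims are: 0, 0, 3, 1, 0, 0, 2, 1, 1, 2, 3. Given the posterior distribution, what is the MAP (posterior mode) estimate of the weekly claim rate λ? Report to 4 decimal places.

With a Gamma(shape α, rate β) prior, the Poisson likelihood is conjugate: the posterior is Gamma(α + ΣXᵢ, β + n).
Sum of counts S = 13 over n = 11 weeks.
Posterior: Gamma(α+S, β+n) = Gamma(7.8+13, 2.2+11) = Gamma(20.8, 13.2).
Mode of Gamma(α,β) for α≥1 is (α−1)/β = 19.8/13.2 = 1.5000.

1.5000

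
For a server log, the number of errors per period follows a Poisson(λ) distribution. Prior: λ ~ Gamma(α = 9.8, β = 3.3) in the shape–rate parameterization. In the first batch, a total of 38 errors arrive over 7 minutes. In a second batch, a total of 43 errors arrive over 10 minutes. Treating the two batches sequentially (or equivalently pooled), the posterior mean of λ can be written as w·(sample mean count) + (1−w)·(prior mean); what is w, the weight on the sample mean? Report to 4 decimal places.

With a Gamma(shape α, rate β) prior, the Poisson likelihood is conjugate: the posterior is Gamma(α + ΣXᵢ, β + n).
Total number of minutes: n = 7 + 10 = 17.
Posterior mean = (α₀+S)/(β₀+n) = [n/(β₀+n)]·(S/n) + [β₀/(β₀+n)]·(α₀/β₀), so only n and β₀ enter the weight.
Weight on data w = n/(β₀+n) = 17/(3.3+17) = 17/20.3 = 0.8374.

0.8374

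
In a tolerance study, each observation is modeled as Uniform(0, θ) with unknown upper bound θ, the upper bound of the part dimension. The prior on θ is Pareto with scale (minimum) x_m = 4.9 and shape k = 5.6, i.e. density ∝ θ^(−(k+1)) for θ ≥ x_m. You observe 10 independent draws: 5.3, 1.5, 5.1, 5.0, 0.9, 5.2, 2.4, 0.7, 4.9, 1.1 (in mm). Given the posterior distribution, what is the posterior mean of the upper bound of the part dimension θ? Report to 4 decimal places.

A Pareto(scale x_m, shape k) prior on the upper bound θ of Uniform(0, θ) is conjugate: posterior is Pareto(max(x_m, max xᵢ), k + n).
Sample maximum = 5.3; prior scale x_m = 4.9 → posterior scale = max = 5.3.
Posterior shape = 5.6 + 10 = 15.6.
E[θ|data] = k·x_m/(k−1) = 15.6·5.3/14.6 = 5.6630.

5.6630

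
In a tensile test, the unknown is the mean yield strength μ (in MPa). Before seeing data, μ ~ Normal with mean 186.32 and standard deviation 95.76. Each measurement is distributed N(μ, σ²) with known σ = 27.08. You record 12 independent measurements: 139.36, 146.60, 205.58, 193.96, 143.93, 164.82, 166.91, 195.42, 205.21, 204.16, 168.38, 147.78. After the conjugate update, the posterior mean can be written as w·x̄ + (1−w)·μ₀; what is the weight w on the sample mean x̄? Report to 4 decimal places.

For Normal data with known variance σ², a Normal(μ₀, σ₀²) prior on μ is conjugate. Posterior precision = 1/σ₀² + n/σ²; posterior mean is the precision-weighted average of μ₀ and x̄.
σ₀² = 95.76² = 9169.9776, σ² = 27.08² = 733.3264. Prior precision 1/σ₀² = 1/9169.9776; data precision n/σ² = 12/733.3264.
w = (n/σ²)/(1/σ₀² + n/σ²) = n·σ₀²/(σ² + n·σ₀²) = 12·9169.9776/(733.3264 + 12·9169.9776) = 110039.7312/110773.0576 = 0.9934.

0.9934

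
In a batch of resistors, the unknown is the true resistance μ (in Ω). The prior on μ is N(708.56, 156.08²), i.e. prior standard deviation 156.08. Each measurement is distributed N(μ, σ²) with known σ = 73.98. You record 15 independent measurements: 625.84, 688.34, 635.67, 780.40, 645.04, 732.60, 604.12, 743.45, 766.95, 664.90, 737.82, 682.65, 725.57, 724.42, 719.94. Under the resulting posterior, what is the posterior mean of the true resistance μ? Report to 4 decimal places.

698.6622

For Normal data with known variance σ², a Normal(μ₀, σ₀²) prior on μ is conjugate. Posterior precision = 1/σ₀² + n/σ²; posterior mean is the precision-weighted average of μ₀ and x̄.
Σxᵢ = 625.84 + 688.34 + 635.67 + 780.40 + 645.04 + 732.60 + 604.12 + 743.45 + 766.95 + 664.90 + 737.82 + 682.65 + 725.57 + 724.42 + 719.94 = 10477.71, so n·x̄ = 10477.71.
σ₀² = 156.08² = 24360.9664, σ² = 73.98² = 5473.0404; σ² + n·σ₀² = 5473.0404 + 15·24360.9664 = 370887.5364.
Posterior mean = (μ₀/σ₀² + n·x̄/σ²)/(1/σ₀² + n/σ²) = (σ²·μ₀ + σ₀²·n·x̄)/(σ² + n·σ₀²) = (5473.0404·708.56 + 24360.9664·10477.71)/370887.5364 = 259125118.764768/370887.5364 = 698.6622.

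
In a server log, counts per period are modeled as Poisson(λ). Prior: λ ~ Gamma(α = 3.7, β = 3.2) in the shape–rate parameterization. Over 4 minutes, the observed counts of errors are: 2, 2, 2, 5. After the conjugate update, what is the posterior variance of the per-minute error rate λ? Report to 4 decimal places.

With a Gamma(shape α, rate β) prior, the Poisson likelihood is conjugate: the posterior is Gamma(α + ΣXᵢ, β + n).
Sum of counts S = 11 over n = 4 minutes.
Posterior: Gamma(α+S, β+n) = Gamma(3.7+11, 3.2+4) = Gamma(14.7, 7.2).
Var = α/β² = 14.7/7.2² = 0.2836.

0.2836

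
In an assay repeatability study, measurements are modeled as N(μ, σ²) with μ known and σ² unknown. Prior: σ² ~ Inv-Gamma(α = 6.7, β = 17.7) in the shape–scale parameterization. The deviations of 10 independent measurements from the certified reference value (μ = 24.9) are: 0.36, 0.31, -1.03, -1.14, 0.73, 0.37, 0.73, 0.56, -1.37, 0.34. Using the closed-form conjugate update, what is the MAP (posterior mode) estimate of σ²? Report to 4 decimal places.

1.6337

With known mean μ and an Inverse-Gamma(α, β) prior on σ², the Normal likelihood is conjugate: posterior is Inv-Gamma(α + n/2, β + Σ(xᵢ−μ)²/2).
Σ(xᵢ−μ)² = (0.36)² + (0.31)² + (-1.03)² + (-1.14)² + (0.73)² + (0.37)² + (0.73)² + (0.56)² + (-1.37)² + (0.34)² = 6.0950.
Posterior: Inv-Gamma(6.7 + 10/2, 17.7 + 6.0950/2) = Inv-Gamma(11.70, 20.74750).
Mode = β/(α+1) = 20.74750/12.70 = 1.6337.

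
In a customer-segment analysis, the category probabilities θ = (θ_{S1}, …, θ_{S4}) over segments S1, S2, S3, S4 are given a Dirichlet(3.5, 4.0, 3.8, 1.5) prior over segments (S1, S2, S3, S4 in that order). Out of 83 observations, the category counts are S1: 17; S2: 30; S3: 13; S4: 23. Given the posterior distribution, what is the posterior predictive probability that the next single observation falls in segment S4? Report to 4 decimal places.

The Dirichlet prior is conjugate to the Multinomial likelihood: each posterior αⱼ = prior αⱼ + observed count nⱼ.
Posterior concentration: (20.5, 34.0, 16.8, 24.5), total = 95.8.
P(next = S4 | data) = α_{S4}/Σα = 0.2557.

0.2557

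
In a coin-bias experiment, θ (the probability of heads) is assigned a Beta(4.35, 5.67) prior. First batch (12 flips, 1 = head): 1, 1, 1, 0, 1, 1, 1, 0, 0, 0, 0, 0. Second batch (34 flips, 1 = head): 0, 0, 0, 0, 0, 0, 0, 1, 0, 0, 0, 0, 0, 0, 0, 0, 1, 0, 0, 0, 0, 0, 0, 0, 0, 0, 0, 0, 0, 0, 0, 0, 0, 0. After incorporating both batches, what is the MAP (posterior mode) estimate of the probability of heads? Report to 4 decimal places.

The Beta prior is conjugate to a Binomial/Bernoulli likelihood; the update adds successes to α and failures to β.
After batch 1: Beta(4.35+6, 5.67+6) = Beta(10.35, 11.67).
After batch 2: Beta(10.35+2, 11.67+32) = Beta(12.35, 43.67).
Mode of Beta(a,b) for a,b>1 is (a−1)/(a+b−2) = 11.35/54.02 = 0.2101.

0.2101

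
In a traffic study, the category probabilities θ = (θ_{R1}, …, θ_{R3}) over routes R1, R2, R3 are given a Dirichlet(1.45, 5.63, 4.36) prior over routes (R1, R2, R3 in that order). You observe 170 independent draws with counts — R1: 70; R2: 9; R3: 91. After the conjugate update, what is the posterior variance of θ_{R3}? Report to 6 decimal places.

0.001367

The Dirichlet prior is conjugate to the Multinomial likelihood: each posterior αⱼ = prior αⱼ + observed count nⱼ.
Posterior concentration: (71.45, 14.63, 95.36), total = 181.44.
Var[θ_j] = α_j(Σα−α_j)/((Σα)²(Σα+1)) = 95.36·86.08/(181.44²·182.44) = 0.001367.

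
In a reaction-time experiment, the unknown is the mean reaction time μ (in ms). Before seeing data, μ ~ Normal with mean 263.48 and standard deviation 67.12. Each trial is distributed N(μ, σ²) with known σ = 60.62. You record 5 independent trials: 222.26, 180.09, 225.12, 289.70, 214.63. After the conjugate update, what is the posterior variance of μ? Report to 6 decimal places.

For Normal data with known variance σ², a Normal(μ₀, σ₀²) prior on μ is conjugate. Posterior precision = 1/σ₀² + n/σ²; posterior mean is the precision-weighted average of μ₀ and x̄.
σ₀² = 67.12² = 4505.0944, σ² = 60.62² = 3674.7844; σ² + n·σ₀² = 3674.7844 + 5·4505.0944 = 26200.2564.
Posterior precision = 1/σ₀² + n/σ² = 1/4505.0944 + 5/3674.7844 = (σ² + n·σ₀²)/(σ₀²σ²) = 26200.2564/(4505.0944·3674.7844); posterior variance σₙ² = σ₀²σ²/(σ² + n·σ₀²) = 4505.0944·3674.7844/26200.2564 = 631.873611.

631.873611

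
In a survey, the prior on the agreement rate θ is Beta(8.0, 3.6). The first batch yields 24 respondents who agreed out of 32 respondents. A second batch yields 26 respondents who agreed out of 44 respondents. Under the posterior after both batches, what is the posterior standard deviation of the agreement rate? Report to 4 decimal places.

The Beta prior is conjugate to a Binomial/Bernoulli likelihood; the update adds successes to α and failures to β.
After batch 1: Beta(8.0+24, 3.6+8) = Beta(32.0, 11.6).
After batch 2: Beta(32.0+26, 11.6+18) = Beta(58.0, 29.6).
Var = αβ/((α+β)²(α+β+1)) = 58.0·29.6/(87.6²·88.6) = 0.00252510; SD = √0.00252510 = 0.0503.

0.0503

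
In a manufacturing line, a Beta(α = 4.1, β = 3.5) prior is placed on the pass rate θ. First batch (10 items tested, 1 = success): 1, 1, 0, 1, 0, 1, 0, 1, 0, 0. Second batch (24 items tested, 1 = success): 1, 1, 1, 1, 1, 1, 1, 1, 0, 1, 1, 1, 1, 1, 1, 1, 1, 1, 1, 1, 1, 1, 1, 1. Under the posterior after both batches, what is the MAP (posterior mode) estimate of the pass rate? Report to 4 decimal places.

The Beta prior is conjugate to a Binomial/Bernoulli likelihood; the update adds successes to α and failures to β.
After batch 1: Beta(4.1+5, 3.5+5) = Beta(9.1, 8.5).
After batch 2: Beta(9.1+23, 8.5+1) = Beta(32.1, 9.5).
Mode of Beta(a,b) for a,b>1 is (a−1)/(a+b−2) = 31.1/39.6 = 0.7854.

0.7854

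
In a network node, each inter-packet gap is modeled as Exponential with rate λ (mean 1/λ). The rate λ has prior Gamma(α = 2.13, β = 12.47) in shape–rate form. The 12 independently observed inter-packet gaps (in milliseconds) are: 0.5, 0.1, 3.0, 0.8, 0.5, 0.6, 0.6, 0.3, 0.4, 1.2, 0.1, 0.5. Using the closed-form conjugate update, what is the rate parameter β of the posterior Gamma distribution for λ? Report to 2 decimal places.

With a Gamma(shape α, rate β) prior on the exponential rate λ, the posterior after n observations with total T = Σxᵢ is Gamma(α+n, β+T).
Sum of observations T = 8.6 milliseconds; n = 12.
Posterior: Gamma(2.13+12, 12.47+8.6) = Gamma(14.13, 21.07).
Posterior β = 21.07.

21.07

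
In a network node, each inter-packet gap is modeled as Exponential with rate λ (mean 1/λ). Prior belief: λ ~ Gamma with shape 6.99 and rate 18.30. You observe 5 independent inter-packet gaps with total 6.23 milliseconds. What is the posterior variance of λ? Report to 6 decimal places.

0.019926

With a Gamma(shape α, rate β) prior on the exponential rate λ, the posterior after n observations with total T = Σxᵢ is Gamma(α+n, β+T).
Posterior: Gamma(6.99+5, 18.30+6.23) = Gamma(11.99, 24.53).
Var = α/β² = 0.019926.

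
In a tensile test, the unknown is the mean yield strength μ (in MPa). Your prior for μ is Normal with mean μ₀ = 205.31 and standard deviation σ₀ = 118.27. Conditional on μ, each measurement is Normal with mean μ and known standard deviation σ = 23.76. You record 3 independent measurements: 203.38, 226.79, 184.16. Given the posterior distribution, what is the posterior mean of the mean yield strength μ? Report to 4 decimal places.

For Normal data with known variance σ², a Normal(μ₀, σ₀²) prior on μ is conjugate. Posterior precision = 1/σ₀² + n/σ²; posterior mean is the precision-weighted average of μ₀ and x̄.
Σxᵢ = 203.38 + 226.79 + 184.16 = 614.33, so n·x̄ = 614.33.
σ₀² = 118.27² = 13987.7929, σ² = 23.76² = 564.5376; σ² + n·σ₀² = 564.5376 + 3·13987.7929 = 42527.9163.
Posterior mean = (μ₀/σ₀² + n·x̄/σ²)/(1/σ₀² + n/σ²) = (σ²·μ₀ + σ₀²·n·x̄)/(σ² + n·σ₀²) = (564.5376·205.31 + 13987.7929·614.33)/42527.9163 = 8709026.026913/42527.9163 = 204.7837.

204.7837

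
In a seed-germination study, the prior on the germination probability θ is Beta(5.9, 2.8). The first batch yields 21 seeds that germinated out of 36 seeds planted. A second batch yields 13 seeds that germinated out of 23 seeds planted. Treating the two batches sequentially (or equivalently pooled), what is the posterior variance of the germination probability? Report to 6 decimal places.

The Beta prior is conjugate to a Binomial/Bernoulli likelihood; the update adds successes to α and failures to β.
After batch 1: Beta(5.9+21, 2.8+15) = Beta(26.9, 17.8).
After batch 2: Beta(26.9+13, 17.8+10) = Beta(39.9, 27.8).
Var = αβ/((α+β)²(α+β+1)) = 39.9·27.8/(67.7²·68.7) = 0.003523.

0.003523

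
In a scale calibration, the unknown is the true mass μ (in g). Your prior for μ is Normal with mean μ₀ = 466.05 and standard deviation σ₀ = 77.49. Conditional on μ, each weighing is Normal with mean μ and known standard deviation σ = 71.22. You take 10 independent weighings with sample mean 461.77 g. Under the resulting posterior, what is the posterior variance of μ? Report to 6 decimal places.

For Normal data with known variance σ², a Normal(μ₀, σ₀²) prior on μ is conjugate. Posterior precision = 1/σ₀² + n/σ²; posterior mean is the precision-weighted average of μ₀ and x̄.
σ₀² = 77.49² = 6004.7001, σ² = 71.22² = 5072.2884; σ² + n·σ₀² = 5072.2884 + 10·6004.7001 = 65119.2894.
Posterior precision = 1/σ₀² + n/σ² = 1/6004.7001 + 10/5072.2884 = (σ² + n·σ₀²)/(σ₀²σ²) = 65119.2894/(6004.7001·5072.2884); posterior variance σₙ² = σ₀²σ²/(σ² + n·σ₀²) = 6004.7001·5072.2884/65119.2894 = 467.719641.

467.719641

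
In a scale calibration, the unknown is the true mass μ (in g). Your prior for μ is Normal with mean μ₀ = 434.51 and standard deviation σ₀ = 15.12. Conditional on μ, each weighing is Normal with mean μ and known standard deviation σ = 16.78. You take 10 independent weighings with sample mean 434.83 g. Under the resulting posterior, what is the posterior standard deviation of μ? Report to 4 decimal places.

5.0069

For Normal data with known variance σ², a Normal(μ₀, σ₀²) prior on μ is conjugate. Posterior precision = 1/σ₀² + n/σ²; posterior mean is the precision-weighted average of μ₀ and x̄.
σ₀² = 15.12² = 228.6144, σ² = 16.78² = 281.5684; σ² + n·σ₀² = 281.5684 + 10·228.6144 = 2567.7124.
Posterior precision = 1/σ₀² + n/σ² = 1/228.6144 + 10/281.5684 = (σ² + n·σ₀²)/(σ₀²σ²) = 2567.7124/(228.6144·281.5684); posterior variance σₙ² = σ₀²σ²/(σ² + n·σ₀²) = 228.6144·281.5684/2567.7124 = 25.069237.
Posterior SD = √σₙ² = √(228.6144·281.5684/2567.7124) = 5.0069.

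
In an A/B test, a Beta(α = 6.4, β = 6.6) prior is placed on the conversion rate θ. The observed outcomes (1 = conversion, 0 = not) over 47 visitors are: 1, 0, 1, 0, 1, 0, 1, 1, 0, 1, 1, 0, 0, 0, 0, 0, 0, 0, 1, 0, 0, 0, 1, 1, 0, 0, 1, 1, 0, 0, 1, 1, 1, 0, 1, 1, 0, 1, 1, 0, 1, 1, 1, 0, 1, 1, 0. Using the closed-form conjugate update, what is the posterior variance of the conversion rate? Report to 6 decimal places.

The Beta prior is conjugate to a Binomial/Bernoulli likelihood; the update adds successes to α and failures to β.
Posterior: Beta(α+k, β+n−k) = Beta(6.4+24, 6.6+23) = Beta(30.4, 29.6).
Var = αβ/((α+β)²(α+β+1)) = 30.4·29.6/(60.0²·61.0) = 0.004098.

0.004098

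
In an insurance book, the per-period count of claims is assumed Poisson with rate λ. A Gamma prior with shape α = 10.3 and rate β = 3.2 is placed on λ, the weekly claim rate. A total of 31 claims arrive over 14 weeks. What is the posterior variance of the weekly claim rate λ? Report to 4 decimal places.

With a Gamma(shape α, rate β) prior, the Poisson likelihood is conjugate: the posterior is Gamma(α + ΣXᵢ, β + n).
Posterior: Gamma(α+S, β+n) = Gamma(10.3+31, 3.2+14) = Gamma(41.3, 17.2).
Var = α/β² = 41.3/17.2² = 0.1396.

0.1396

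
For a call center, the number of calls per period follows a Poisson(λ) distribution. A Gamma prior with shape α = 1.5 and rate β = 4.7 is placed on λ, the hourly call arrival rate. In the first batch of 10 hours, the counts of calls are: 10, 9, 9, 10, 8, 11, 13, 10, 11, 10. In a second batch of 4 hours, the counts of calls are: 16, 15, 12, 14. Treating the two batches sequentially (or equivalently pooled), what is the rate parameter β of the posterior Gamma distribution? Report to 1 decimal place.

18.7

With a Gamma(shape α, rate β) prior, the Poisson likelihood is conjugate: the posterior is Gamma(α + ΣXᵢ, β + n).
Batch 1: sum of counts S = 101 over n = 10 hours.
After batch 1: Gamma(α+S, β+n) = Gamma(1.5+101, 4.7+10) = Gamma(102.5, 14.7).
Batch 2: sum of counts S = 57 over n = 4 hours.
After batch 2: Gamma(α+S, β+n) = Gamma(102.5+57, 14.7+4) = Gamma(159.5, 18.7).
Posterior β = 18.7.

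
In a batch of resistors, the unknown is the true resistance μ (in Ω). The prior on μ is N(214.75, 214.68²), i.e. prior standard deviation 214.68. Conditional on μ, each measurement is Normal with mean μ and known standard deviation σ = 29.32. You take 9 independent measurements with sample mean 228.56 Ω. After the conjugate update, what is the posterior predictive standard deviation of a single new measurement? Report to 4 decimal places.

30.9028

For Normal data with known variance σ², a Normal(μ₀, σ₀²) prior on μ is conjugate. Posterior precision = 1/σ₀² + n/σ²; posterior mean is the precision-weighted average of μ₀ and x̄.
σ₀² = 214.68² = 46087.5024, σ² = 29.32² = 859.6624; σ² + n·σ₀² = 859.6624 + 9·46087.5024 = 415647.184.
Posterior precision = 1/σ₀² + n/σ² = 1/46087.5024 + 9/859.6624 = (σ² + n·σ₀²)/(σ₀²σ²) = 415647.184/(46087.5024·859.6624); posterior variance σₙ² = σ₀²σ²/(σ² + n·σ₀²) = 46087.5024·859.6624/415647.184 = 95.320489.
Predictive variance for one new observation = σₙ² + σ² = 46087.5024·859.6624/415647.184 + 859.6624 = σ²·(σ₀² + 415647.184)/415647.184 = 859.6624·461734.6864/415647.184 = 954.982889; SD = √(859.6624·461734.6864/415647.184) = 30.9028.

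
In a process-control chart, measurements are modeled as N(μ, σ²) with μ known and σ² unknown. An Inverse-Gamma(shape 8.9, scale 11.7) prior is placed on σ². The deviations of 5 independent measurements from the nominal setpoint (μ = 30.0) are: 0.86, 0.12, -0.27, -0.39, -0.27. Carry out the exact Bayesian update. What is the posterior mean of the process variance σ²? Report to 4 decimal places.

With known mean μ and an Inverse-Gamma(α, β) prior on σ², the Normal likelihood is conjugate: posterior is Inv-Gamma(α + n/2, β + Σ(xᵢ−μ)²/2).
Σ(xᵢ−μ)² = (0.86)² + (0.12)² + (-0.27)² + (-0.39)² + (-0.27)² = 1.0519.
Posterior: Inv-Gamma(8.9 + 5/2, 11.7 + 1.0519/2) = Inv-Gamma(11.40, 12.22595).
E[σ²|data] = β/(α−1) = 12.22595/10.40 = 1.1756.

1.1756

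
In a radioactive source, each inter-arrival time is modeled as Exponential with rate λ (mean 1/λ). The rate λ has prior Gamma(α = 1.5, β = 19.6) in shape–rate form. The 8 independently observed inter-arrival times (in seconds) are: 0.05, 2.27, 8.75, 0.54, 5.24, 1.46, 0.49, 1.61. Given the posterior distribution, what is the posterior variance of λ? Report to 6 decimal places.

With a Gamma(shape α, rate β) prior on the exponential rate λ, the posterior after n observations with total T = Σxᵢ is Gamma(α+n, β+T).
Sum of observations T = 20.41 seconds; n = 8.
Posterior: Gamma(1.5+8, 19.6+20.41) = Gamma(9.5, 40.01).
Var = α/β² = 0.005935.

0.005935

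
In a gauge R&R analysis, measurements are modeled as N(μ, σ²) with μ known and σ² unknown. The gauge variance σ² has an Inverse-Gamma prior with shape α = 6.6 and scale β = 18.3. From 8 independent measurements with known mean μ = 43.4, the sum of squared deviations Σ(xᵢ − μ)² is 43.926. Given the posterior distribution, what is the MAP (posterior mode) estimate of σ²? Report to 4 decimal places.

With known mean μ and an Inverse-Gamma(α, β) prior on σ², the Normal likelihood is conjugate: posterior is Inv-Gamma(α + n/2, β + Σ(xᵢ−μ)²/2).
Posterior: Inv-Gamma(6.6 + 8/2, 18.3 + 43.926/2) = Inv-Gamma(10.60, 40.2630).
Mode = β/(α+1) = 40.2630/11.60 = 3.4709.

3.4709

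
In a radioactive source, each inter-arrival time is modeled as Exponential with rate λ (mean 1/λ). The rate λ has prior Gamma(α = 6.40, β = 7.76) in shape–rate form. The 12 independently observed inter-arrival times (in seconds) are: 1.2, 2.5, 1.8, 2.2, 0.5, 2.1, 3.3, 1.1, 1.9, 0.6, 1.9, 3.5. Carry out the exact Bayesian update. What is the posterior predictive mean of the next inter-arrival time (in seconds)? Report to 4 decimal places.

With a Gamma(shape α, rate β) prior on the exponential rate λ, the posterior after n observations with total T = Σxᵢ is Gamma(α+n, β+T).
Sum of observations T = 22.6 seconds; n = 12.
Posterior: Gamma(6.40+12, 7.76+22.6) = Gamma(18.40, 30.36).
The predictive distribution for the next observation is Lomax; its mean is β/(α−1) = 30.36/17.40 = 1.7448.

1.7448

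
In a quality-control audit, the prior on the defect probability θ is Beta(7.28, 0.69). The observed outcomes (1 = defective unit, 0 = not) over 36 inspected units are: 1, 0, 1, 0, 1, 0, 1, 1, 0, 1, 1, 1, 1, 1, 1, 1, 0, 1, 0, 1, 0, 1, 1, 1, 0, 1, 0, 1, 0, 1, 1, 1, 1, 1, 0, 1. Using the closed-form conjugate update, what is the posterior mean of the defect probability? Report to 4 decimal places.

The Beta prior is conjugate to a Binomial/Bernoulli likelihood; the update adds successes to α and failures to β.
Posterior: Beta(α+k, β+n−k) = Beta(7.28+25, 0.69+11) = Beta(32.28, 11.69).
Posterior mean = α/(α+β) = 32.28/43.97 = 0.7341.

0.7341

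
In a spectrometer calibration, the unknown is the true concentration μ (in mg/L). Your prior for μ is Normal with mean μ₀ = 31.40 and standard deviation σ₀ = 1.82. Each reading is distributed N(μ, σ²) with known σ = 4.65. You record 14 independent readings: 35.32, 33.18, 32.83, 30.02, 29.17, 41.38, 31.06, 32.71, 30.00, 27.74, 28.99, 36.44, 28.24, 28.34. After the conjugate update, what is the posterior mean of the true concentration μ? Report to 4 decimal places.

For Normal data with known variance σ², a Normal(μ₀, σ₀²) prior on μ is conjugate. Posterior precision = 1/σ₀² + n/σ²; posterior mean is the precision-weighted average of μ₀ and x̄.
Σxᵢ = 35.32 + 33.18 + 32.83 + 30.02 + 29.17 + 41.38 + 31.06 + 32.71 + 30.00 + 27.74 + 28.99 + 36.44 + 28.24 + 28.34 = 445.42, so n·x̄ = 445.42.
σ₀² = 1.82² = 3.3124, σ² = 4.65² = 21.6225; σ² + n·σ₀² = 21.6225 + 14·3.3124 = 67.9961.
Posterior mean = (μ₀/σ₀² + n·x̄/σ²)/(1/σ₀² + n/σ²) = (σ²·μ₀ + σ₀²·n·x̄)/(σ² + n·σ₀²) = (21.6225·31.40 + 3.3124·445.42)/67.9961 = 2154.355708/67.9961 = 31.6835.

31.6835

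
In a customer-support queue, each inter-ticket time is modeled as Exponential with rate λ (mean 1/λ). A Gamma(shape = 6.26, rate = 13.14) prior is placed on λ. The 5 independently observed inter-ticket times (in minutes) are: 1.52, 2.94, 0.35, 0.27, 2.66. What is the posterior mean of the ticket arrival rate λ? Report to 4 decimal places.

With a Gamma(shape α, rate β) prior on the exponential rate λ, the posterior after n observations with total T = Σxᵢ is Gamma(α+n, β+T).
Sum of observations T = 7.74 minutes; n = 5.
Posterior: Gamma(6.26+5, 13.14+7.74) = Gamma(11.26, 20.88).
Posterior mean of λ = α/β = 11.26/20.88 = 0.5393.

0.5393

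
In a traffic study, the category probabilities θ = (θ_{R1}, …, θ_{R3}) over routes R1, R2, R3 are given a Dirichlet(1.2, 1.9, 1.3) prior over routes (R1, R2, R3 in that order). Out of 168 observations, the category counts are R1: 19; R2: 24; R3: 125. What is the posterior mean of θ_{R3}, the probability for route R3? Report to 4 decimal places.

The Dirichlet prior is conjugate to the Multinomial likelihood: each posterior αⱼ = prior αⱼ + observed count nⱼ.
Posterior concentration: (20.2, 25.9, 126.3), total = 172.4.
E[θ_{R3}|data] = α_{R3}/Σα = 126.3/172.4 = 0.7326.

0.7326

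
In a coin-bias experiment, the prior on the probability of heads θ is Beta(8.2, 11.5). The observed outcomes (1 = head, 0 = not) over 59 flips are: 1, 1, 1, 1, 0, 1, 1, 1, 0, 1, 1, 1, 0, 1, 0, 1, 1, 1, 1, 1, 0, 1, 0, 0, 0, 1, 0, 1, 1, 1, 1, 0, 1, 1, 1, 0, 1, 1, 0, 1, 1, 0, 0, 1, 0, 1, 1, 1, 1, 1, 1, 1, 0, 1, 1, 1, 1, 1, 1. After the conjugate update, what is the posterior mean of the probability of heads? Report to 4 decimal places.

0.6506

The Beta prior is conjugate to a Binomial/Bernoulli likelihood; the update adds successes to α and failures to β.
Posterior: Beta(α+k, β+n−k) = Beta(8.2+43, 11.5+16) = Beta(51.2, 27.5).
Posterior mean = α/(α+β) = 51.2/78.7 = 0.6506.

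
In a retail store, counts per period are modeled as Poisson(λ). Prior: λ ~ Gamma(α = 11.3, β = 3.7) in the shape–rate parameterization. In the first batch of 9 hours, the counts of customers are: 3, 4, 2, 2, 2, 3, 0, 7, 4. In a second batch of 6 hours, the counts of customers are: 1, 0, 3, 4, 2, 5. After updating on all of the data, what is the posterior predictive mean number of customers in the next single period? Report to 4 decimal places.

With a Gamma(shape α, rate β) prior, the Poisson likelihood is conjugate: the posterior is Gamma(α + ΣXᵢ, β + n).
Batch 1: sum of counts S = 27 over n = 9 hours.
After batch 1: Gamma(α+S, β+n) = Gamma(11.3+27, 3.7+9) = Gamma(38.3, 12.7).
Batch 2: sum of counts S = 15 over n = 6 hours.
After batch 2: Gamma(α+S, β+n) = Gamma(38.3+15, 12.7+6) = Gamma(53.3, 18.7).
The predictive distribution for one future period is NegBinom with mean α/β = 2.8503.

2.8503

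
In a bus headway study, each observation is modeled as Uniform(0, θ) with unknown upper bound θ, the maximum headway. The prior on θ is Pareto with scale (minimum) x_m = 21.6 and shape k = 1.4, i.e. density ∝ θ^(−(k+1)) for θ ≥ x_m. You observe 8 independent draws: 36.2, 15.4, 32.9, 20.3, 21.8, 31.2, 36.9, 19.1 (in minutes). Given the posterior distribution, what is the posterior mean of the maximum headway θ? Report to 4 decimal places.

A Pareto(scale x_m, shape k) prior on the upper bound θ of Uniform(0, θ) is conjugate: posterior is Pareto(max(x_m, max xᵢ), k + n).
Sample maximum = 36.9; prior scale x_m = 21.6 → posterior scale = max = 36.9.
Posterior shape = 1.4 + 8 = 9.4.
E[θ|data] = k·x_m/(k−1) = 9.4·36.9/8.4 = 41.2929.

41.2929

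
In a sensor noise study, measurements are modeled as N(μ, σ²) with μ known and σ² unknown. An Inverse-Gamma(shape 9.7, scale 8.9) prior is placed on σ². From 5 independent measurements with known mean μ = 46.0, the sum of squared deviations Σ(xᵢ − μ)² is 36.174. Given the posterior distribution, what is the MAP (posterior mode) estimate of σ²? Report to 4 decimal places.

2.0445

With known mean μ and an Inverse-Gamma(α, β) prior on σ², the Normal likelihood is conjugate: posterior is Inv-Gamma(α + n/2, β + Σ(xᵢ−μ)²/2).
Posterior: Inv-Gamma(9.7 + 5/2, 8.9 + 36.174/2) = Inv-Gamma(12.20, 26.9870).
Mode = β/(α+1) = 26.9870/13.20 = 2.0445.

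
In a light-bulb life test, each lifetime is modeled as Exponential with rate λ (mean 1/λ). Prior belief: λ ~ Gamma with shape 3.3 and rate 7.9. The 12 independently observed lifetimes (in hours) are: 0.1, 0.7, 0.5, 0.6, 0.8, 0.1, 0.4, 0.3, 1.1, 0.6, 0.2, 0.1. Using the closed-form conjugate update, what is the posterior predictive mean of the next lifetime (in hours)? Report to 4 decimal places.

0.9371

With a Gamma(shape α, rate β) prior on the exponential rate λ, the posterior after n observations with total T = Σxᵢ is Gamma(α+n, β+T).
Sum of observations T = 5.5 hours; n = 12.
Posterior: Gamma(3.3+12, 7.9+5.5) = Gamma(15.3, 13.4).
The predictive distribution for the next observation is Lomax; its mean is β/(α−1) = 13.4/14.3 = 0.9371.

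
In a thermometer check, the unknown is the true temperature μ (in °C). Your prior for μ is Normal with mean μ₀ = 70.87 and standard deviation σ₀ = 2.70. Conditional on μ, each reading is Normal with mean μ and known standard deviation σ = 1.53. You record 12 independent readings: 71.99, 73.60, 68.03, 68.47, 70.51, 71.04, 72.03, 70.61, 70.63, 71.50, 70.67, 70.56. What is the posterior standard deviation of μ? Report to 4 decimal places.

0.4359

For Normal data with known variance σ², a Normal(μ₀, σ₀²) prior on μ is conjugate. Posterior precision = 1/σ₀² + n/σ²; posterior mean is the precision-weighted average of μ₀ and x̄.
σ₀² = 2.70² = 7.29, σ² = 1.53² = 2.3409; σ² + n·σ₀² = 2.3409 + 12·7.29 = 89.8209.
Posterior precision = 1/σ₀² + n/σ² = 1/7.29 + 12/2.3409 = (σ² + n·σ₀²)/(σ₀²σ²) = 89.8209/(7.29·2.3409); posterior variance σₙ² = σ₀²σ²/(σ² + n·σ₀²) = 7.29·2.3409/89.8209 = 0.189991.
Posterior SD = √σₙ² = √(7.29·2.3409/89.8209) = 0.4359.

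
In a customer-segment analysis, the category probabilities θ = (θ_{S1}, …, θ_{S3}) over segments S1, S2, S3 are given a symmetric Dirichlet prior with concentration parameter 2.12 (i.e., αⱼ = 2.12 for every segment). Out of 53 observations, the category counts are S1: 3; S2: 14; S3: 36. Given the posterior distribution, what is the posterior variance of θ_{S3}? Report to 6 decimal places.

The Dirichlet prior is conjugate to the Multinomial likelihood: each posterior αⱼ = prior αⱼ + observed count nⱼ.
Posterior concentration: (5.12, 16.12, 38.12), total = 59.36.
Var[θ_j] = α_j(Σα−α_j)/((Σα)²(Σα+1)) = 38.12·21.24/(59.36²·60.36) = 0.003807.

0.003807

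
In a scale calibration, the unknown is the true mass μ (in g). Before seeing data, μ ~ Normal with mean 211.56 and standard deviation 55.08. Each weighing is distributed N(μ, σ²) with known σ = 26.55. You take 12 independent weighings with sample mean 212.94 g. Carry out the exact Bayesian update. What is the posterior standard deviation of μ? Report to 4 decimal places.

For Normal data with known variance σ², a Normal(μ₀, σ₀²) prior on μ is conjugate. Posterior precision = 1/σ₀² + n/σ²; posterior mean is the precision-weighted average of μ₀ and x̄.
σ₀² = 55.08² = 3033.8064, σ² = 26.55² = 704.9025; σ² + n·σ₀² = 704.9025 + 12·3033.8064 = 37110.5793.
Posterior precision = 1/σ₀² + n/σ² = 1/3033.8064 + 12/704.9025 = (σ² + n·σ₀²)/(σ₀²σ²) = 37110.5793/(3033.8064·704.9025); posterior variance σₙ² = σ₀²σ²/(σ² + n·σ₀²) = 3033.8064·704.9025/37110.5793 = 57.626094.
Posterior SD = √σₙ² = √(3033.8064·704.9025/37110.5793) = 7.5912.

7.5912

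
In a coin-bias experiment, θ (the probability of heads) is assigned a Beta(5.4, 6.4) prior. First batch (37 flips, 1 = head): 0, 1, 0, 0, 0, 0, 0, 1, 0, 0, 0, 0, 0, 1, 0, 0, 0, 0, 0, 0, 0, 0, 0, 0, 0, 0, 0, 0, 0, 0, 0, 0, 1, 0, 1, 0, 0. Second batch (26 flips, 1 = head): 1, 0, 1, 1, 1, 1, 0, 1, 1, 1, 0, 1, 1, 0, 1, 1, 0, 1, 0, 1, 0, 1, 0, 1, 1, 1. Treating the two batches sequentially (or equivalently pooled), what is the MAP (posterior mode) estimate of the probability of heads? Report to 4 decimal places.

0.3764

The Beta prior is conjugate to a Binomial/Bernoulli likelihood; the update adds successes to α and failures to β.
After batch 1: Beta(5.4+5, 6.4+32) = Beta(10.4, 38.4).
After batch 2: Beta(10.4+18, 38.4+8) = Beta(28.4, 46.4).
Mode of Beta(a,b) for a,b>1 is (a−1)/(a+b−2) = 27.4/72.8 = 0.3764.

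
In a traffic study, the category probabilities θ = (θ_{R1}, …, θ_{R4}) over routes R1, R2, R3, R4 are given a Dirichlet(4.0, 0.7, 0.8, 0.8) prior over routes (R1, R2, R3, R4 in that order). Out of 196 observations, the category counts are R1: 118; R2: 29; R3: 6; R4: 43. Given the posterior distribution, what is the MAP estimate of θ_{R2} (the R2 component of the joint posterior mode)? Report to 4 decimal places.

The Dirichlet prior is conjugate to the Multinomial likelihood: each posterior αⱼ = prior αⱼ + observed count nⱼ.
Posterior concentration: (122.0, 29.7, 6.8, 43.8), total = 202.3.
Joint mode component: (α_{R2}−1)/(Σα−K) = 28.7/198.3 = 0.1447.

0.1447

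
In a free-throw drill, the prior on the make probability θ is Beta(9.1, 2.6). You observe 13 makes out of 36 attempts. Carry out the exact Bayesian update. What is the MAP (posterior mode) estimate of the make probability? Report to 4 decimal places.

The Beta prior is conjugate to a Binomial/Bernoulli likelihood; the update adds successes to α and failures to β.
Posterior: Beta(α+k, β+n−k) = Beta(9.1+13, 2.6+23) = Beta(22.1, 25.6).
Mode of Beta(a,b) for a,b>1 is (a−1)/(a+b−2) = 21.1/45.7 = 0.4617.

0.4617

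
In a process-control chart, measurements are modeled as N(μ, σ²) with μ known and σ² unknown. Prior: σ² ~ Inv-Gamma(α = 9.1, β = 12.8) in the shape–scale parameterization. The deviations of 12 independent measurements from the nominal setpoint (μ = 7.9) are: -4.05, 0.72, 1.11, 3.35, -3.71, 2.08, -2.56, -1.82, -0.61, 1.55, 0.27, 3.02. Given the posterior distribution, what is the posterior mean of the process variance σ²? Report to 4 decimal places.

3.3652

With known mean μ and an Inverse-Gamma(α, β) prior on σ², the Normal likelihood is conjugate: posterior is Inv-Gamma(α + n/2, β + Σ(xᵢ−μ)²/2).
Σ(xᵢ−μ)² = (-4.05)² + (0.72)² + (1.11)² + (3.35)² + (-3.71)² + (2.08)² + (-2.56)² + (-1.82)² + (-0.61)² + (1.55)² + (0.27)² + (3.02)² = 69.2999.
Posterior: Inv-Gamma(9.1 + 12/2, 12.8 + 69.2999/2) = Inv-Gamma(15.10, 47.44995).
E[σ²|data] = β/(α−1) = 47.44995/14.10 = 3.3652.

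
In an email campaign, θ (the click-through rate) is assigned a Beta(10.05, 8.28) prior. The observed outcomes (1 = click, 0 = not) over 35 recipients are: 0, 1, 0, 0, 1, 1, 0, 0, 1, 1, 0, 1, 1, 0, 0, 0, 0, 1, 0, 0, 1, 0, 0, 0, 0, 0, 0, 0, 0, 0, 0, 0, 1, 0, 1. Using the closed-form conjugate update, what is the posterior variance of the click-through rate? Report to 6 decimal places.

The Beta prior is conjugate to a Binomial/Bernoulli likelihood; the update adds successes to α and failures to β.
Posterior: Beta(α+k, β+n−k) = Beta(10.05+11, 8.28+24) = Beta(21.05, 32.28).
Var = αβ/((α+β)²(α+β+1)) = 21.05·32.28/(53.33²·54.33) = 0.004397.

0.004397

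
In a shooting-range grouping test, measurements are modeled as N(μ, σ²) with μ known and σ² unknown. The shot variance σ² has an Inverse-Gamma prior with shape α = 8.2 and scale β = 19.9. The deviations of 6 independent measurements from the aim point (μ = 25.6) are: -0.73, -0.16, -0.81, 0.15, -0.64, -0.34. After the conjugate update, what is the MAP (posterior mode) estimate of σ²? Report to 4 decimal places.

With known mean μ and an Inverse-Gamma(α, β) prior on σ², the Normal likelihood is conjugate: posterior is Inv-Gamma(α + n/2, β + Σ(xᵢ−μ)²/2).
Σ(xᵢ−μ)² = (-0.73)² + (-0.16)² + (-0.81)² + (0.15)² + (-0.64)² + (-0.34)² = 1.7623.
Posterior: Inv-Gamma(8.2 + 6/2, 19.9 + 1.7623/2) = Inv-Gamma(11.20, 20.78115).
Mode = β/(α+1) = 20.78115/12.20 = 1.7034.

1.7034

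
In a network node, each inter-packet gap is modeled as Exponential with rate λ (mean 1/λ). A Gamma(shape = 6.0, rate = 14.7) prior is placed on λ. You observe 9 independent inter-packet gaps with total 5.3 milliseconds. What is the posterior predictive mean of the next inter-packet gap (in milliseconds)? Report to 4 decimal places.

1.4286

With a Gamma(shape α, rate β) prior on the exponential rate λ, the posterior after n observations with total T = Σxᵢ is Gamma(α+n, β+T).
Posterior: Gamma(6.0+9, 14.7+5.3) = Gamma(15.0, 20.0).
The predictive distribution for the next observation is Lomax; its mean is β/(α−1) = 20.0/14.0 = 1.4286.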